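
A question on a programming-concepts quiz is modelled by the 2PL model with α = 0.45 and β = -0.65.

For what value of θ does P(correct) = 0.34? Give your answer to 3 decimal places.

P(θ) = 1 / (1 + exp(−α(θ − β)))
logit = ln(0.3400/0.6600) = -0.6633
θ = β + logit/(α) = -0.65 + (-0.6633)/0.4500 = -2.1240

-2.124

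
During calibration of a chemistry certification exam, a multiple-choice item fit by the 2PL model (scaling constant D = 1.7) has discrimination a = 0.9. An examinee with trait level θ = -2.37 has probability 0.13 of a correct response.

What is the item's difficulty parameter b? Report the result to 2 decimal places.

P(θ) = 1 / (1 + exp(−D·a(θ − b)))
logit(0.13) = ln(0.13/0.87) = -1.9010
b = θ − logit/(1.7·a) = -2.37 − (-1.9010)/1.5300 = -1.1275

-1.13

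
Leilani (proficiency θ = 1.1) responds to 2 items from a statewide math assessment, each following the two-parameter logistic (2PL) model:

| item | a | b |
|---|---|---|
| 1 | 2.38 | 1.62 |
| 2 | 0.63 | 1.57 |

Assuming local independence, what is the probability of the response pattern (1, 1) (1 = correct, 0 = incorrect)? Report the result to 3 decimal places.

0.096

P(θ) = 1 / (1 + exp(−a(θ − b)))
P_1 = 1/(1+e^{1.2376}) = 0.2249
P_2 = 1/(1+e^{0.2961}) = 0.4265
L = P_1 × P_2 = 0.2249 × 0.4265 = 0.09590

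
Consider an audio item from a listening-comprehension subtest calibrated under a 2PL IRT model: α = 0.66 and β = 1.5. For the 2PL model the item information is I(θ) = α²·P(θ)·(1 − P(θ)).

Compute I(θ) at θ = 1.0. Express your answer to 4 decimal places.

0.1060

P = 1/(1+e^{0.3300}) = 0.4182
P(1−P) = 0.4182 × 0.5818 = 0.2433
I = α² × P(1−P) = 0.66² × 0.2433 = 0.10599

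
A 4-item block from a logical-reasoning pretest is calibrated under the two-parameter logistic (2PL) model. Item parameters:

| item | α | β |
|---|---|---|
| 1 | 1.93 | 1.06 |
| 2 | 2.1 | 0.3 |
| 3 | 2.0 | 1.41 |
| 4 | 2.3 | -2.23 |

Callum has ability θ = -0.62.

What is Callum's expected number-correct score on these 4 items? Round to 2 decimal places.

P(θ) = 1 / (1 + exp(−α(θ − β)))
P_1 = 1/(1+e^{3.2424}) = 0.0376
P_2 = 1/(1+e^{1.9320}) = 0.1265
P_3 = 1/(1+e^{4.0600}) = 0.0170
P_4 = 1/(1+e^{-3.7030}) = 0.9759
E[score] = 0.0376 + 0.1265 + 0.0170 + 0.9759 = 1.1570

1.16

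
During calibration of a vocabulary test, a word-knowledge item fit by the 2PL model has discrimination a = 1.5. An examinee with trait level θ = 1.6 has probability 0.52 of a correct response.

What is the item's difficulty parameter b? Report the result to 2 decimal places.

P(θ) = 1 / (1 + exp(−a(θ − b)))
logit(0.52) = ln(0.52/0.48) = 0.0800
b = θ − logit/(a) = 1.6 − 0.0800/1.5000 = 1.5466

1.55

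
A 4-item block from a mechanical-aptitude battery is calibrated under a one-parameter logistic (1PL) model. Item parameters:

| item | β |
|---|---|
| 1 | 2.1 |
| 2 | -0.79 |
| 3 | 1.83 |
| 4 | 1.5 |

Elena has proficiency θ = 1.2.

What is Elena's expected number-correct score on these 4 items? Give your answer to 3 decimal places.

P(θ) = 1 / (1 + exp(−(θ − β)))
P_1 = 1/(1+e^{0.9000}) = 0.2891
P_2 = 1/(1+e^{-1.9900}) = 0.8797
P_3 = 1/(1+e^{0.6300}) = 0.3475
P_4 = 1/(1+e^{0.3000}) = 0.4256
E[score] = 0.2891 + 0.8797 + 0.3475 + 0.4256 = 1.9419

1.942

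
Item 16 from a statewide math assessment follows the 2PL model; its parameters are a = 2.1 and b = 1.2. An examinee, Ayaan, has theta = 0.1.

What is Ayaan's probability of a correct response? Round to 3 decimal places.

0.090

P(theta) = 1 / (1 + exp(−a(theta − b)))
Exponent: 2.1 × (0.1 − 1.2) = -2.3100
1/(1 + e^{2.3100}) = 0.0903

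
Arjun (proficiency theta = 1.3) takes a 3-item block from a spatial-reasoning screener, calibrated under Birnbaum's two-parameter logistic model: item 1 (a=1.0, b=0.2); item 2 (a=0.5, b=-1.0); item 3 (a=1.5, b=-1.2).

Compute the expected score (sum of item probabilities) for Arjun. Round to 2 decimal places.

P(theta) = 1 / (1 + exp(−a(theta − b)))
P_1 = 1/(1+e^{-1.1000}) = 0.7503
P_2 = 1/(1+e^{-1.1500}) = 0.7595
P_3 = 1/(1+e^{-3.7500}) = 0.9770
E[score] = 0.7503 + 0.7595 + 0.9770 = 2.4868

2.49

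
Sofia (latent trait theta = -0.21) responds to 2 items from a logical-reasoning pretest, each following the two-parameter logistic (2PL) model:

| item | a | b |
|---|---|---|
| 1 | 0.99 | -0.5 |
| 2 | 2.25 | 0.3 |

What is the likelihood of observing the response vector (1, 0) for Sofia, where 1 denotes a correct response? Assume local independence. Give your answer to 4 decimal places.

P(theta) = 1 / (1 + exp(−a(theta − b)))
P_1 = 1/(1+e^{-0.2871}) = 0.5713
P_2 = 1/(1+e^{1.1475}) = 0.2409
L = P_1 × (1−P_2) = 0.5713 × 0.7591 = 0.43364

0.4336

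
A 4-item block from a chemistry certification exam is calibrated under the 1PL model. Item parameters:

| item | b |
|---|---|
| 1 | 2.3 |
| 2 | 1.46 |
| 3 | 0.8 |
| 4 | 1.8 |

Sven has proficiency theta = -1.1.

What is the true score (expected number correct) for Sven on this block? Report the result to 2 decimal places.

0.29

P(theta) = 1 / (1 + exp(−(theta − b)))
P_1 = 1/(1+e^{3.4000}) = 0.0323
P_2 = 1/(1+e^{2.5600}) = 0.0718
P_3 = 1/(1+e^{1.9000}) = 0.1301
P_4 = 1/(1+e^{2.9000}) = 0.0522
E[score] = 0.0323 + 0.0718 + 0.1301 + 0.0522 = 0.2863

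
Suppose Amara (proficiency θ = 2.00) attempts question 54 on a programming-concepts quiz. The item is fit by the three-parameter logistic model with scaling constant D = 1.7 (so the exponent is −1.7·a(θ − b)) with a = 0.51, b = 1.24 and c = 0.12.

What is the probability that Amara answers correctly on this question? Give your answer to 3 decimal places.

0.700

P(θ) = c + (1 − c) · 1 / (1 + exp(−D·a(θ − b)))
Exponent: 1.7 × 0.51 × (2.00 − 1.24) = 0.6589
1/(1 + e^{-0.6589}) = 0.6590
P = 0.12 + 0.88 × 0.6590 = 0.6999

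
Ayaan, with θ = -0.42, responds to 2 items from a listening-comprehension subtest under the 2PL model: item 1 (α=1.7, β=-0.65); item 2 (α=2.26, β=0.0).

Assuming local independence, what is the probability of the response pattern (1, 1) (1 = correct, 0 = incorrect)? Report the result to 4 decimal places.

0.1665

P(θ) = 1 / (1 + exp(−α(θ − β)))
P_1 = 1/(1+e^{-0.3910}) = 0.5965
P_2 = 1/(1+e^{0.9492}) = 0.2790
L = P_1 × P_2 = 0.5965 × 0.2790 = 0.16646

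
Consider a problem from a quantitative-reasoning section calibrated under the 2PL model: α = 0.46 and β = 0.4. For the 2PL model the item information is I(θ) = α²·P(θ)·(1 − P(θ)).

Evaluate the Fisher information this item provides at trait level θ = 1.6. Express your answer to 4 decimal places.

0.0491

P = 1/(1+e^{-0.5520}) = 0.6346
P(1−P) = 0.6346 × 0.3654 = 0.2319
I = α² × P(1−P) = 0.46² × 0.2319 = 0.04907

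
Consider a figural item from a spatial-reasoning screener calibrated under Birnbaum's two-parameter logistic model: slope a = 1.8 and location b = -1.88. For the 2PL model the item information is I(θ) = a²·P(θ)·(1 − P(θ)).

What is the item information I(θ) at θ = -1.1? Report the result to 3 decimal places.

P = 1/(1+e^{-1.4040}) = 0.8028
P(1−P) = 0.8028 × 0.1972 = 0.1583
I = a² × P(1−P) = 1.8² × 0.1583 = 0.51290

0.513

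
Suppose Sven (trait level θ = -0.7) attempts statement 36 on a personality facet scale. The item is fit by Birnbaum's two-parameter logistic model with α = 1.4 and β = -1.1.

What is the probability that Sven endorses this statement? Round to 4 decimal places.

P(θ) = 1 / (1 + exp(−α(θ − β)))
Exponent: 1.4 × (-0.7 − (-1.1)) = 0.5600
1/(1 + e^{-0.5600}) = 0.6365

0.6365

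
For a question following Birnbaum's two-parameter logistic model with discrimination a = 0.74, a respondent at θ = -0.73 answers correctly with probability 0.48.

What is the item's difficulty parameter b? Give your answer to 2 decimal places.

-0.62

P(θ) = 1 / (1 + exp(−a(θ − b)))
logit(0.48) = ln(0.48/0.52) = -0.0800
b = θ − logit/(a) = -0.73 − (-0.0800)/0.7400 = -0.6218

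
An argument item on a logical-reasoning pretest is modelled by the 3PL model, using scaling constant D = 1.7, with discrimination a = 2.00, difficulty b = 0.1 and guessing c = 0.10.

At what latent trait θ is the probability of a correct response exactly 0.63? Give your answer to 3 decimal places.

0.206

P(θ) = c + (1 − c) · 1 / (1 + exp(−D·a(θ − b)))
Remove guessing floor: (0.63 − 0.10)/(1 − 0.10) = 0.5889
logit = ln(0.5889/0.4111) = 0.3594
θ = b + logit/(1.7·a) = 0.1 + 0.3594/3.4000 = 0.2057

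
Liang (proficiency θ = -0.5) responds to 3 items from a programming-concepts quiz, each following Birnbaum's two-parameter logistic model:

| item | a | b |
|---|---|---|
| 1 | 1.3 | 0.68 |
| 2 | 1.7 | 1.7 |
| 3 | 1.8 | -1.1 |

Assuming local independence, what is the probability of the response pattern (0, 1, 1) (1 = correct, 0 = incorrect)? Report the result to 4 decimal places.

P(θ) = 1 / (1 + exp(−a(θ − b)))
P_1 = 1/(1+e^{1.5340}) = 0.1774
P_2 = 1/(1+e^{3.7400}) = 0.0232
P_3 = 1/(1+e^{-1.0800}) = 0.7465
L = (1−P_1) × P_2 × P_3 = 0.8226 × 0.0232 × 0.7465 = 0.01425

0.0142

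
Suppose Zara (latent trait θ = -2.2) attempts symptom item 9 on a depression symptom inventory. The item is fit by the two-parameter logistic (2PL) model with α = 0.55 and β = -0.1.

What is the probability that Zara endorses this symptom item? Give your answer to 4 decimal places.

0.2396

P(θ) = 1 / (1 + exp(−α(θ − β)))
Exponent: 0.55 × (-2.2 − (-0.1)) = -1.1550
1/(1 + e^{1.1550}) = 0.2396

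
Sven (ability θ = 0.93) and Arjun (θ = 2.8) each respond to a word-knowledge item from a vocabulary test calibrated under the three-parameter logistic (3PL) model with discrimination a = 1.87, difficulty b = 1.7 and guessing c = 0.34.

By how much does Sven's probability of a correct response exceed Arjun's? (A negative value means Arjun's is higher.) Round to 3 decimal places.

P(θ) = c + (1 − c) · 1 / (1 + exp(−a(θ − b)))
P(Sven) = 0.4664  [exponent -1.4399]
P(Arjun) = 0.9252  [exponent 2.0570]
Difference = 0.4664 − 0.9252 = -0.4588

-0.459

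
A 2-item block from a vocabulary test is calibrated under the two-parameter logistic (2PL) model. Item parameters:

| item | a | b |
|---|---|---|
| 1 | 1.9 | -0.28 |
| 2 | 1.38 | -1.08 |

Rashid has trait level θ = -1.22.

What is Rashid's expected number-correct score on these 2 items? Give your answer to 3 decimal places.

0.595

P(θ) = 1 / (1 + exp(−a(θ − b)))
P_1 = 1/(1+e^{1.7860}) = 0.1436
P_2 = 1/(1+e^{0.1932}) = 0.4518
E[score] = 0.1436 + 0.4518 = 0.5954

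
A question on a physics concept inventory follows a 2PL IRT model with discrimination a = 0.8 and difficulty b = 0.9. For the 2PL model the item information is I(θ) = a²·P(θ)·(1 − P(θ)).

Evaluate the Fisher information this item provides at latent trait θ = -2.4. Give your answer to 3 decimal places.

0.040

P = 1/(1+e^{2.6400}) = 0.0666
P(1−P) = 0.0666 × 0.9334 = 0.0622
I = a² × P(1−P) = 0.8² × 0.0622 = 0.03979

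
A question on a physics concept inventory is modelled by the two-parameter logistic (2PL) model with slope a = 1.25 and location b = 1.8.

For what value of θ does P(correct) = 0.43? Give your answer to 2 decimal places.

P(θ) = 1 / (1 + exp(−a(θ − b)))
logit = ln(0.4300/0.5700) = -0.2819
θ = b + logit/(a) = 1.8 + (-0.2819)/1.2500 = 1.5745

1.57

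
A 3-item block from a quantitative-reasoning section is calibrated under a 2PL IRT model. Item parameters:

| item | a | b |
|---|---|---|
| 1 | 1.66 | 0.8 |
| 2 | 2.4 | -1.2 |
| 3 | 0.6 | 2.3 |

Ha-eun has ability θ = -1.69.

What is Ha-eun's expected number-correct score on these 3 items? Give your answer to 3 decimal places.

P(θ) = 1 / (1 + exp(−a(θ − b)))
P_1 = 1/(1+e^{4.1334}) = 0.0158
P_2 = 1/(1+e^{1.1760}) = 0.2358
P_3 = 1/(1+e^{2.3940}) = 0.0836
E[score] = 0.0158 + 0.2358 + 0.0836 = 0.3352

0.335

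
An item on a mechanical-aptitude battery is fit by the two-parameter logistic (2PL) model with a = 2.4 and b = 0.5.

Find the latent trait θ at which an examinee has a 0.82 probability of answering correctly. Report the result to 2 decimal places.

1.13

P(θ) = 1 / (1 + exp(−a(θ − b)))
logit = ln(0.8200/0.1800) = 1.5163
θ = b + logit/(a) = 0.5 + 1.5163/2.4000 = 1.1318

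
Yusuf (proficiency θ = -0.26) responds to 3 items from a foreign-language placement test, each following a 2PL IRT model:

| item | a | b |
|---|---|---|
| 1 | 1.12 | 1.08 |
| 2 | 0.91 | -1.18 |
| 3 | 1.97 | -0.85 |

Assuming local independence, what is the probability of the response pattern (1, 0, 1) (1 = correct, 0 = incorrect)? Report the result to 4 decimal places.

0.0420

P(θ) = 1 / (1 + exp(−a(θ − b)))
P_1 = 1/(1+e^{1.5008}) = 0.1823
P_2 = 1/(1+e^{-0.8372}) = 0.6979
P_3 = 1/(1+e^{-1.1623}) = 0.7618
L = P_1 × (1−P_2) × P_3 = 0.1823 × 0.3021 × 0.7618 = 0.04196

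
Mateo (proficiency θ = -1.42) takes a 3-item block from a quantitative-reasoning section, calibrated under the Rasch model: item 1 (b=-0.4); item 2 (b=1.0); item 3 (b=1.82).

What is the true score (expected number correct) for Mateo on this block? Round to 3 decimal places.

0.384

P(θ) = 1 / (1 + exp(−(θ − b)))
P_1 = 1/(1+e^{1.0200}) = 0.2650
P_2 = 1/(1+e^{2.4200}) = 0.0817
P_3 = 1/(1+e^{3.2400}) = 0.0377
E[score] = 0.2650 + 0.0817 + 0.0377 = 0.3844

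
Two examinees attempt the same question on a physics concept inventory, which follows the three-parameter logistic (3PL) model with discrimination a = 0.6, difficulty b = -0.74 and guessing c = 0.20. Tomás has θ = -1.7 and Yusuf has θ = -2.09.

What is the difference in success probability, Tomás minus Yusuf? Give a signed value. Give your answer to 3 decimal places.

0.042

P(θ) = c + (1 − c) · 1 / (1 + exp(−a(θ − b)))
P(Tomás) = 0.4879  [exponent -0.5760]
P(Yusuf) = 0.4463  [exponent -0.8100]
Difference = 0.4879 − 0.4463 = 0.0416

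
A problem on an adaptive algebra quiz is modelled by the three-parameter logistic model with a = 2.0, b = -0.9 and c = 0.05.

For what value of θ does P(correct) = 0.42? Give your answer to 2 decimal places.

P(θ) = c + (1 − c) · 1 / (1 + exp(−a(θ − b)))
Remove guessing floor: (0.42 − 0.05)/(1 − 0.05) = 0.3895
logit = ln(0.3895/0.6105) = -0.4495
θ = b + logit/(a) = -0.9 + (-0.4495)/2.0000 = -1.1248

-1.12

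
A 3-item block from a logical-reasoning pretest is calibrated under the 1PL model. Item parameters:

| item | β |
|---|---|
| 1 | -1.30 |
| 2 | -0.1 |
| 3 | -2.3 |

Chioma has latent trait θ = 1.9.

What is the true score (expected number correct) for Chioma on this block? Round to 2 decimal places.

2.83

P(θ) = 1 / (1 + exp(−(θ − β)))
P_1 = 1/(1+e^{-3.2000}) = 0.9608
P_2 = 1/(1+e^{-2.0000}) = 0.8808
P_3 = 1/(1+e^{-4.2000}) = 0.9852
E[score] = 0.9608 + 0.8808 + 0.9852 = 2.8269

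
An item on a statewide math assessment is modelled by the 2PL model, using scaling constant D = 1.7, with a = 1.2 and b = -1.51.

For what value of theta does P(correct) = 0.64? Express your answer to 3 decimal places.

P(theta) = 1 / (1 + exp(−D·a(theta − b)))
logit = ln(0.6400/0.3600) = 0.5754
theta = b + logit/(1.7·a) = -1.51 + 0.5754/2.0400 = -1.2280

-1.228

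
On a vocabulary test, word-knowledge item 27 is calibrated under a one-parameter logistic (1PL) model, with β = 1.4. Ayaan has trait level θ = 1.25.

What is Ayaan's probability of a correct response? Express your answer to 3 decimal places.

0.463

P(θ) = 1 / (1 + exp(−(θ − β)))
Exponent: (1.25 − 1.4) = -0.1500
1/(1 + e^{0.1500}) = 0.4626
P = 0.4626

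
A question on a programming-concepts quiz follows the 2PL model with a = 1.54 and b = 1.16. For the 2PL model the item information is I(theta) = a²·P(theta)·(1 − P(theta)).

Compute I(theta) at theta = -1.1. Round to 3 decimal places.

0.069

P = 1/(1+e^{3.4804}) = 0.0299
P(1−P) = 0.0299 × 0.9701 = 0.0290
I = a² × P(1−P) = 1.54² × 0.0290 = 0.06874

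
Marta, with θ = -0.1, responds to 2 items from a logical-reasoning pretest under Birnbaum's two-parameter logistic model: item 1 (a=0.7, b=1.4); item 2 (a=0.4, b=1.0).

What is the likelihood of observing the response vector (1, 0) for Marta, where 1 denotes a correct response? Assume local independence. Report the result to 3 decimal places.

P(θ) = 1 / (1 + exp(−a(θ − b)))
P_1 = 1/(1+e^{1.0500}) = 0.2592
P_2 = 1/(1+e^{0.4400}) = 0.3917
L = P_1 × (1−P_2) = 0.2592 × 0.6083 = 0.15768

0.158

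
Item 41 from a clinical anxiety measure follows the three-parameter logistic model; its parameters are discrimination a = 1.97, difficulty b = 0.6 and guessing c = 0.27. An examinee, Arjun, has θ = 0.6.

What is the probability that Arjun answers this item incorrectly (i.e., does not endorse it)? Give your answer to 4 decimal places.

P(θ) = c + (1 − c) · 1 / (1 + exp(−a(θ − b)))
Exponent: 1.97 × (0.6 − 0.6) = 0.0000
1/(1 + e^{0.0000}) = 0.5000
P = 0.27 + 0.73 × 0.5000 = 0.6350
P(incorrect) = 1 − 0.6350 = 0.3650

0.3650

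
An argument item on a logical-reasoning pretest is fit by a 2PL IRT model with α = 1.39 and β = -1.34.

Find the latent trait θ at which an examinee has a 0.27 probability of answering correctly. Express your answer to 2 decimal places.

P(θ) = 1 / (1 + exp(−α(θ − β)))
logit = ln(0.2700/0.7300) = -0.9946
θ = β + logit/(α) = -1.34 + (-0.9946)/1.3900 = -2.0556

-2.06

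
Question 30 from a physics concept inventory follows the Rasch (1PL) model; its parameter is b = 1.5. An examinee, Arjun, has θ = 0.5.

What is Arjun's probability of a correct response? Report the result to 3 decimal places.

P(θ) = 1 / (1 + exp(−(θ − b)))
Exponent: (0.5 − 1.5) = -1.0000
1/(1 + e^{1.0000}) = 0.2689
P = 0.2689

0.269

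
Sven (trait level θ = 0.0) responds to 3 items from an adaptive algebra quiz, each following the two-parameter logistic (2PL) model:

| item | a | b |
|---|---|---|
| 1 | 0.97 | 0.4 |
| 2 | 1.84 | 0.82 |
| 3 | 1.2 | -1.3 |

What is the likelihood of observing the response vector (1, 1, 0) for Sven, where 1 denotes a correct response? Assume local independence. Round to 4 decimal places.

P(θ) = 1 / (1 + exp(−a(θ − b)))
P_1 = 1/(1+e^{0.3880}) = 0.4042
P_2 = 1/(1+e^{1.5088}) = 0.1811
P_3 = 1/(1+e^{-1.5600}) = 0.8264
L = P_1 × P_2 × (1−P_3) = 0.4042 × 0.1811 × 0.1736 = 0.01271

0.0127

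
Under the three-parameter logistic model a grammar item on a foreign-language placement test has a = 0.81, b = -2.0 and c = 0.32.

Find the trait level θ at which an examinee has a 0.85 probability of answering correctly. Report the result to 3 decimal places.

P(θ) = c + (1 − c) · 1 / (1 + exp(−a(θ − b)))
Remove guessing floor: (0.85 − 0.32)/(1 − 0.32) = 0.7794
logit = ln(0.7794/0.2206) = 1.2622
θ = b + logit/(a) = -2.0 + 1.2622/0.8100 = -0.4417

-0.442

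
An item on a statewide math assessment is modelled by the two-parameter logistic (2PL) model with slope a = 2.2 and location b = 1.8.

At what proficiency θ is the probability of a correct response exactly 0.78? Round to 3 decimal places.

P(θ) = 1 / (1 + exp(−a(θ − b)))
logit = ln(0.7800/0.2200) = 1.2657
θ = b + logit/(a) = 1.8 + 1.2657/2.2000 = 2.3753

2.375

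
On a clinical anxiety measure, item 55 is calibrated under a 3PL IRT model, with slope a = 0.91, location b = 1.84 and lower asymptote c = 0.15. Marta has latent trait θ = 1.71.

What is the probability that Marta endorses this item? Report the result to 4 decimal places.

P(θ) = c + (1 − c) · 1 / (1 + exp(−a(θ − b)))
Exponent: 0.91 × (1.71 − 1.84) = -0.1183
1/(1 + e^{0.1183}) = 0.4705
P = 0.15 + 0.85 × 0.4705 = 0.5499

0.5499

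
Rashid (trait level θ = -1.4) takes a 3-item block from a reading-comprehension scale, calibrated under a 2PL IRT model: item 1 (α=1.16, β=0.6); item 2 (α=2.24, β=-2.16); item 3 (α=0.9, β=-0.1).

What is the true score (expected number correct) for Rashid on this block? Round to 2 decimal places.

P(θ) = 1 / (1 + exp(−α(θ − β)))
P_1 = 1/(1+e^{2.3200}) = 0.0895
P_2 = 1/(1+e^{-1.7024}) = 0.8458
P_3 = 1/(1+e^{1.1700}) = 0.2369
E[score] = 0.0895 + 0.8458 + 0.2369 = 1.1722

1.17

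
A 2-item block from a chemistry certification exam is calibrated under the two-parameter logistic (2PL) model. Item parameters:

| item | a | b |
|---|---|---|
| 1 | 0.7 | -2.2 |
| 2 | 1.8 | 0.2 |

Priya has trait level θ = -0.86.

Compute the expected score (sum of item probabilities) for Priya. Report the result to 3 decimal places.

P(θ) = 1 / (1 + exp(−a(θ − b)))
P_1 = 1/(1+e^{-0.9380}) = 0.7187
P_2 = 1/(1+e^{1.9080}) = 0.1292
E[score] = 0.7187 + 0.1292 = 0.8479

0.848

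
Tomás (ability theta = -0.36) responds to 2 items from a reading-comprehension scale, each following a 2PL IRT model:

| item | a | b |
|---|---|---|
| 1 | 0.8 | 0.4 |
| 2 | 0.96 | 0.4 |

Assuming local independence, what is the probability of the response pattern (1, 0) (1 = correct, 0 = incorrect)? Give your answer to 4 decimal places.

P(theta) = 1 / (1 + exp(−a(theta − b)))
P_1 = 1/(1+e^{0.6080}) = 0.3525
P_2 = 1/(1+e^{0.7296}) = 0.3253
L = P_1 × (1−P_2) = 0.3525 × 0.6747 = 0.23785

0.2378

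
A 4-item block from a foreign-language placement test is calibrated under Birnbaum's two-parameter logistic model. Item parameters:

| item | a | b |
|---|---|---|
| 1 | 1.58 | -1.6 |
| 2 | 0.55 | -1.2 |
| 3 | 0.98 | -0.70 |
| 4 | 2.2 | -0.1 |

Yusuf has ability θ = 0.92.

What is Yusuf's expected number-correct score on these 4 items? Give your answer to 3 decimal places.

P(θ) = 1 / (1 + exp(−a(θ − b)))
P_1 = 1/(1+e^{-3.9816}) = 0.9817
P_2 = 1/(1+e^{-1.1660}) = 0.7624
P_3 = 1/(1+e^{-1.5876}) = 0.8303
P_4 = 1/(1+e^{-2.2440}) = 0.9041
E[score] = 0.9817 + 0.7624 + 0.8303 + 0.9041 = 3.4785

3.479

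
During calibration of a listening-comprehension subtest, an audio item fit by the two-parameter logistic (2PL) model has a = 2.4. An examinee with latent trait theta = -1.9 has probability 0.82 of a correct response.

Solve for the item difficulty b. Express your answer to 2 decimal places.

-2.53

P(theta) = 1 / (1 + exp(−a(theta − b)))
logit(0.82) = ln(0.82/0.18) = 1.5163
b = theta − logit/(a) = -1.9 − 1.5163/2.4000 = -2.5318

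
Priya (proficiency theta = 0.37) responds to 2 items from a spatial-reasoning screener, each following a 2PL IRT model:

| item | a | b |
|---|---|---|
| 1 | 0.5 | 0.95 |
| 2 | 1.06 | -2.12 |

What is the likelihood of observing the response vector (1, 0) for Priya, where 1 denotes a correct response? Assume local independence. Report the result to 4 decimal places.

P(theta) = 1 / (1 + exp(−a(theta − b)))
P_1 = 1/(1+e^{0.2900}) = 0.4280
P_2 = 1/(1+e^{-2.6394}) = 0.9334
L = P_1 × (1−P_2) = 0.4280 × 0.0666 = 0.02852

0.0285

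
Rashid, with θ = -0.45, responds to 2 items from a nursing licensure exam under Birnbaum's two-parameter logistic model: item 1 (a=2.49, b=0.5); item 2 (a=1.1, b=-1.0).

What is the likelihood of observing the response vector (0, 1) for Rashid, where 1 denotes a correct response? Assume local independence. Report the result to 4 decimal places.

P(θ) = 1 / (1 + exp(−a(θ − b)))
P_1 = 1/(1+e^{2.3655}) = 0.0858
P_2 = 1/(1+e^{-0.6050}) = 0.6468
L = (1−P_1) × P_2 = 0.9142 × 0.6468 = 0.59128

0.5913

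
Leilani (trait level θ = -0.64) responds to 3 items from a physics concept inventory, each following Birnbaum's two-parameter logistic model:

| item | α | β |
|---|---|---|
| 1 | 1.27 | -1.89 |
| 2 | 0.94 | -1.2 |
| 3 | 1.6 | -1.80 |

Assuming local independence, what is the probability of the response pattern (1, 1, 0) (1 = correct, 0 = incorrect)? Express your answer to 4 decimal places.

0.0706

P(θ) = 1 / (1 + exp(−α(θ − β)))
P_1 = 1/(1+e^{-1.5875}) = 0.8303
P_2 = 1/(1+e^{-0.5264}) = 0.6286
P_3 = 1/(1+e^{-1.8560}) = 0.8648
L = P_1 × P_2 × (1−P_3) = 0.8303 × 0.6286 × 0.1352 = 0.07055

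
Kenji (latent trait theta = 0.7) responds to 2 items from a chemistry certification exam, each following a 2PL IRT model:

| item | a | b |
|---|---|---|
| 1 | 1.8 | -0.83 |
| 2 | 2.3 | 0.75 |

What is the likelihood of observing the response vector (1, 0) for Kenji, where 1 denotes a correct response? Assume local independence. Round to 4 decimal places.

0.4971

P(theta) = 1 / (1 + exp(−a(theta − b)))
P_1 = 1/(1+e^{-2.7540}) = 0.9401
P_2 = 1/(1+e^{0.1150}) = 0.4713
L = P_1 × (1−P_2) = 0.9401 × 0.5287 = 0.49707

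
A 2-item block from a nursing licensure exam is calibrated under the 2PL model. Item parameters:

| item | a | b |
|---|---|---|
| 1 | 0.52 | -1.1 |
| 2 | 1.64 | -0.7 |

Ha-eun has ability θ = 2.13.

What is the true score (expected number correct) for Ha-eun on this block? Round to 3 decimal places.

P(θ) = 1 / (1 + exp(−a(θ − b)))
P_1 = 1/(1+e^{-1.6796}) = 0.8429
P_2 = 1/(1+e^{-4.6412}) = 0.9904
E[score] = 0.8429 + 0.9904 = 1.8333

1.833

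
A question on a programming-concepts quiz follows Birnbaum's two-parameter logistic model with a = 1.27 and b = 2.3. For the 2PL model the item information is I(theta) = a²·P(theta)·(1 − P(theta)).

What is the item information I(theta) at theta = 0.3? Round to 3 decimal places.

0.109

P = 1/(1+e^{2.5400}) = 0.0731
P(1−P) = 0.0731 × 0.9269 = 0.0678
I = a² × P(1−P) = 1.27² × 0.0678 = 0.10929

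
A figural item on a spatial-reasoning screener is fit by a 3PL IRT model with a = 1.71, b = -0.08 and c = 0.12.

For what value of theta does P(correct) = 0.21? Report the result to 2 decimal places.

-1.35

P(theta) = c + (1 − c) · 1 / (1 + exp(−a(theta − b)))
Remove guessing floor: (0.21 − 0.12)/(1 − 0.12) = 0.1023
logit = ln(0.1023/0.8977) = -2.1722
theta = b + logit/(a) = -0.08 + (-2.1722)/1.7100 = -1.3503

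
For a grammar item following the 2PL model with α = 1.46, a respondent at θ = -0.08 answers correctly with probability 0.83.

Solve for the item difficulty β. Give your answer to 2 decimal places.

P(θ) = 1 / (1 + exp(−α(θ − β)))
logit(0.83) = ln(0.83/0.17) = 1.5856
β = θ − logit/(α) = -0.08 − 1.5856/1.4600 = -1.1660

-1.17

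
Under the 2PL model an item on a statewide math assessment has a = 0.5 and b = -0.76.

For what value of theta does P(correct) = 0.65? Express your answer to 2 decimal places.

0.48

P(theta) = 1 / (1 + exp(−a(theta − b)))
logit = ln(0.6500/0.3500) = 0.6190
theta = b + logit/(a) = -0.76 + 0.6190/0.5000 = 0.4781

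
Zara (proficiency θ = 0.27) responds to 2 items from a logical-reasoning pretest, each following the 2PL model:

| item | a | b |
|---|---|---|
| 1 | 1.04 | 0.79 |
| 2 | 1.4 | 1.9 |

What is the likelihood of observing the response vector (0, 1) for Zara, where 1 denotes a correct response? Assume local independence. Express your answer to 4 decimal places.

P(θ) = 1 / (1 + exp(−a(θ − b)))
P_1 = 1/(1+e^{0.5408}) = 0.3680
P_2 = 1/(1+e^{2.2820}) = 0.0926
L = (1−P_1) × P_2 = 0.6320 × 0.0926 = 0.05854

0.0585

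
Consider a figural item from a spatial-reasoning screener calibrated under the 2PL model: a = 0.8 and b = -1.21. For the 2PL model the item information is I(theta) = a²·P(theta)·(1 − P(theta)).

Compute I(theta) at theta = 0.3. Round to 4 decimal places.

0.1134

P = 1/(1+e^{-1.2080}) = 0.7699
P(1−P) = 0.7699 × 0.2301 = 0.1771
I = a² × P(1−P) = 0.8² × 0.1771 = 0.11336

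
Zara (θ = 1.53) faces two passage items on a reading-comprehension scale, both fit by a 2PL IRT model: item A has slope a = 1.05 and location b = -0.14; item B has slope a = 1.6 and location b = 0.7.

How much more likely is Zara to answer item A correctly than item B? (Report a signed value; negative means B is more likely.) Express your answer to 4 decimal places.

P(θ) = 1 / (1 + exp(−a(θ − b)))
P_A = 0.8524
P_B = 0.7905
P_A − P_B = 0.0619

0.0619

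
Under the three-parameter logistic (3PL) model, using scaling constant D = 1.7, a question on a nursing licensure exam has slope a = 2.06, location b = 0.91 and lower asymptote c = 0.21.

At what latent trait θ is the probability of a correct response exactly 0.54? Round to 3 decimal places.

0.815

P(θ) = c + (1 − c) · 1 / (1 + exp(−D·a(θ − b)))
Remove guessing floor: (0.54 − 0.21)/(1 − 0.21) = 0.4177
logit = ln(0.4177/0.5823) = -0.3321
θ = b + logit/(1.7·a) = 0.91 + (-0.3321)/3.5020 = 0.8152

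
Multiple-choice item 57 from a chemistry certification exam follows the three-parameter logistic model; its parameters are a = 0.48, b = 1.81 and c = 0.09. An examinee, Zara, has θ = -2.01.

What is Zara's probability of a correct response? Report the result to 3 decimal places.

P(θ) = c + (1 − c) · 1 / (1 + exp(−a(θ − b)))
Exponent: 0.48 × (-2.01 − 1.81) = -1.8336
1/(1 + e^{1.8336}) = 0.1378
P = 0.09 + 0.91 × 0.1378 = 0.2154

0.215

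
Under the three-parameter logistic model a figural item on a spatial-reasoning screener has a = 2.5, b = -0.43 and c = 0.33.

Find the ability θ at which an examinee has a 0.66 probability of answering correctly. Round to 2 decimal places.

P(θ) = c + (1 − c) · 1 / (1 + exp(−a(θ − b)))
Remove guessing floor: (0.66 − 0.33)/(1 − 0.33) = 0.4925
logit = ln(0.4925/0.5075) = -0.0299
θ = b + logit/(a) = -0.43 + (-0.0299)/2.5000 = -0.4419

-0.44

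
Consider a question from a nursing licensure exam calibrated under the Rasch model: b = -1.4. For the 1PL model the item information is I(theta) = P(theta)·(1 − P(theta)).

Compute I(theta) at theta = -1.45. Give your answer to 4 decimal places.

0.2498

P = 1/(1+e^{0.0500}) = 0.4875
P(1−P) = 0.4875 × 0.5125 = 0.2498
I = P(1−P) = 0.24984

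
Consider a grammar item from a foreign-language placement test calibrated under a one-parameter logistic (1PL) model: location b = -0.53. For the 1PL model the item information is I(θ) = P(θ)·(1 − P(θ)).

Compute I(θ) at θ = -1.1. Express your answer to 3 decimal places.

0.231

P = 1/(1+e^{0.5700}) = 0.3612
P(1−P) = 0.3612 × 0.6388 = 0.2307
I = P(1−P) = 0.23074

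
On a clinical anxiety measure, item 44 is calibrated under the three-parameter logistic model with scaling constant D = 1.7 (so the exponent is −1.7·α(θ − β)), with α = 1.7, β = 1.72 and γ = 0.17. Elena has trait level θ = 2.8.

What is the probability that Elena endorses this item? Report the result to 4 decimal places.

0.9649

P(θ) = γ + (1 − γ) · 1 / (1 + exp(−D·α(θ − β)))
Exponent: 1.7 × 1.7 × (2.8 − 1.72) = 3.1212
1/(1 + e^{-3.1212}) = 0.9578
P = 0.17 + 0.83 × 0.9578 = 0.9649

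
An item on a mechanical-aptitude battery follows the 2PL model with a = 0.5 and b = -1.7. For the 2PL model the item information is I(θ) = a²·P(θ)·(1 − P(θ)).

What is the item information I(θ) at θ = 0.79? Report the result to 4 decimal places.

P = 1/(1+e^{-1.2450}) = 0.7764
P(1−P) = 0.7764 × 0.2236 = 0.1736
I = a² × P(1−P) = 0.5² × 0.1736 = 0.04340

0.0434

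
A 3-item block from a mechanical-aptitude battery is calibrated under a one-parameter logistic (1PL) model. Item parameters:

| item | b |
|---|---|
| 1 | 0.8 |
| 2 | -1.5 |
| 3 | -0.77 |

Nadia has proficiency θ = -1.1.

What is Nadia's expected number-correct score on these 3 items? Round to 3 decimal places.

P(θ) = 1 / (1 + exp(−(θ − b)))
P_1 = 1/(1+e^{1.9000}) = 0.1301
P_2 = 1/(1+e^{-0.4000}) = 0.5987
P_3 = 1/(1+e^{0.3300}) = 0.4182
E[score] = 0.1301 + 0.5987 + 0.4182 = 1.1470

1.147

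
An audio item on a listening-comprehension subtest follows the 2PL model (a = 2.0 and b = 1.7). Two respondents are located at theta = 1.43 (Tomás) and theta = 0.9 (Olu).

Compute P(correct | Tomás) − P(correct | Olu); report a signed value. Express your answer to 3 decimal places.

P(theta) = 1 / (1 + exp(−a(theta − b)))
P(Tomás) = 0.3682  [exponent -0.5400]
P(Olu) = 0.1680  [exponent -1.6000]
Difference = 0.3682 − 0.1680 = 0.2002

0.200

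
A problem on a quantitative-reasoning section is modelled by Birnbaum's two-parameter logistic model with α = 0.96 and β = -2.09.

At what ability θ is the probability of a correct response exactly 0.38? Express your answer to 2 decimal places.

-2.60

P(θ) = 1 / (1 + exp(−α(θ − β)))
logit = ln(0.3800/0.6200) = -0.4895
θ = β + logit/(α) = -2.09 + (-0.4895)/0.9600 = -2.5999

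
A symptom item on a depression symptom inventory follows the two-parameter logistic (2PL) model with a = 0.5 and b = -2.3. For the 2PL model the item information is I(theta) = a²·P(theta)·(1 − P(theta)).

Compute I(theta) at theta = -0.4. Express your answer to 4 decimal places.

P = 1/(1+e^{-0.9500}) = 0.7211
P(1−P) = 0.7211 × 0.2789 = 0.2011
I = a² × P(1−P) = 0.5² × 0.2011 = 0.05028

0.0503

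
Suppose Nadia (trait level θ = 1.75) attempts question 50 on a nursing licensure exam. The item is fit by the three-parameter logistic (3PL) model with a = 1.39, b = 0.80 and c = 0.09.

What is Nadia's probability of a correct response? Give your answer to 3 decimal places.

0.808

P(θ) = c + (1 − c) · 1 / (1 + exp(−a(θ − b)))
Exponent: 1.39 × (1.75 − 0.80) = 1.3205
1/(1 + e^{-1.3205}) = 0.7893
P = 0.09 + 0.91 × 0.7893 = 0.8082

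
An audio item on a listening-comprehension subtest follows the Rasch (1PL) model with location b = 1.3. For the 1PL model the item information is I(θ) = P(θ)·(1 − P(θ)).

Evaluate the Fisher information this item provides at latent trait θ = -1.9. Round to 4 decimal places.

P = 1/(1+e^{3.2000}) = 0.0392
P(1−P) = 0.0392 × 0.9608 = 0.0376
I = P(1−P) = 0.03763

0.0376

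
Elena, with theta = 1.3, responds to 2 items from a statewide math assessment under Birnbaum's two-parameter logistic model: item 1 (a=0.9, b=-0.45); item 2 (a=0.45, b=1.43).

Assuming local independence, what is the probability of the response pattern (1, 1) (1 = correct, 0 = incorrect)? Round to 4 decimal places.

0.4021

P(theta) = 1 / (1 + exp(−a(theta − b)))
P_1 = 1/(1+e^{-1.5750}) = 0.8285
P_2 = 1/(1+e^{0.0585}) = 0.4854
L = P_1 × P_2 = 0.8285 × 0.4854 = 0.40213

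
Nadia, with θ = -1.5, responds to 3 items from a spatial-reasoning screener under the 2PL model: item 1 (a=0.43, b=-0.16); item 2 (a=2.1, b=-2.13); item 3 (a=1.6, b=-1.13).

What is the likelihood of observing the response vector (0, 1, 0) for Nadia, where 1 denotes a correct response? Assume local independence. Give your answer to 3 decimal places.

P(θ) = 1 / (1 + exp(−a(θ − b)))
P_1 = 1/(1+e^{0.5762}) = 0.3598
P_2 = 1/(1+e^{-1.3230}) = 0.7897
P_3 = 1/(1+e^{0.5920}) = 0.3562
L = (1−P_1) × P_2 × (1−P_3) = 0.6402 × 0.7897 × 0.6438 = 0.32548

0.325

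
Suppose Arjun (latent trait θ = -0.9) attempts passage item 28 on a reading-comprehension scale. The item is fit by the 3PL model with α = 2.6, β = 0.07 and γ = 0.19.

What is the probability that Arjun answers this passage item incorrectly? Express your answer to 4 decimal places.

0.7498

P(θ) = γ + (1 − γ) · 1 / (1 + exp(−α(θ − β)))
Exponent: 2.6 × (-0.9 − 0.07) = -2.5220
1/(1 + e^{2.5220}) = 0.0743
P = 0.19 + 0.81 × 0.0743 = 0.2502
P(incorrect) = 1 − 0.2502 = 0.7498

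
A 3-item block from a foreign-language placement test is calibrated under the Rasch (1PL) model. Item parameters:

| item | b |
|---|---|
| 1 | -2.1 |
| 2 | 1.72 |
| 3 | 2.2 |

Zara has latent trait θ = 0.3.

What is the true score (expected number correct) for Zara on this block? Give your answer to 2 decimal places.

1.24

P(θ) = 1 / (1 + exp(−(θ − b)))
P_1 = 1/(1+e^{-2.4000}) = 0.9168
P_2 = 1/(1+e^{1.4200}) = 0.1947
P_3 = 1/(1+e^{1.9000}) = 0.1301
E[score] = 0.9168 + 0.1947 + 0.1301 = 1.2416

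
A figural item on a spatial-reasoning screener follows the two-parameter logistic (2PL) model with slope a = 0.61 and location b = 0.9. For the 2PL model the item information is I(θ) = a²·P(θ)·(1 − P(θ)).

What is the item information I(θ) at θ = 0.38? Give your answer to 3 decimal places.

P = 1/(1+e^{0.3172}) = 0.4214
P(1−P) = 0.4214 × 0.5786 = 0.2438
I = a² × P(1−P) = 0.61² × 0.2438 = 0.09072

0.091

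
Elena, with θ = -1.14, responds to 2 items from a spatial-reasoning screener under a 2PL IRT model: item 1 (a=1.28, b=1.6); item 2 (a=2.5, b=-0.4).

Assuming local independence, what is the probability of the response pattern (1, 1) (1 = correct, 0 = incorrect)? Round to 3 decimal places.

P(θ) = 1 / (1 + exp(−a(θ − b)))
P_1 = 1/(1+e^{3.5072}) = 0.0291
P_2 = 1/(1+e^{1.8500}) = 0.1359
L = P_1 × P_2 = 0.0291 × 0.1359 = 0.00395

0.004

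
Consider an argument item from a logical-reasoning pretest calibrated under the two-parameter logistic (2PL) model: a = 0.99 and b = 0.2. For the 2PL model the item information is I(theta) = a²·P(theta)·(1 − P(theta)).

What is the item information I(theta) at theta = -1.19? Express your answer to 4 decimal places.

0.1578

P = 1/(1+e^{1.3761}) = 0.2016
P(1−P) = 0.2016 × 0.7984 = 0.1610
I = a² × P(1−P) = 0.99² × 0.1610 = 0.15778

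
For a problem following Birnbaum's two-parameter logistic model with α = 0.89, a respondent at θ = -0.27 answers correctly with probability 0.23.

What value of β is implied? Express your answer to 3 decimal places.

1.088

P(θ) = 1 / (1 + exp(−α(θ − β)))
logit(0.23) = ln(0.23/0.77) = -1.2083
β = θ − logit/(α) = -0.27 − (-1.2083)/0.8900 = 1.0877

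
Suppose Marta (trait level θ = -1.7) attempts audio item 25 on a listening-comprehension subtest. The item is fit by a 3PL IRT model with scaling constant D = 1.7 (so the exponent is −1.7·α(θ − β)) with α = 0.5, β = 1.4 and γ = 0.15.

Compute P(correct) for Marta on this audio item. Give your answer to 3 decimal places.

P(θ) = γ + (1 − γ) · 1 / (1 + exp(−D·α(θ − β)))
Exponent: 1.7 × 0.5 × (-1.7 − 1.4) = -2.6350
1/(1 + e^{2.6350}) = 0.0669
P = 0.15 + 0.85 × 0.0669 = 0.2069

0.207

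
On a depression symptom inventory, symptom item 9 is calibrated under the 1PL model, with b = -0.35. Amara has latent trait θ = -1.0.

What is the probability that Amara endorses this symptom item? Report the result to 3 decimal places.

0.343

P(θ) = 1 / (1 + exp(−(θ − b)))
Exponent: (-1.0 − (-0.35)) = -0.6500
1/(1 + e^{0.6500}) = 0.3430
P = 0.3430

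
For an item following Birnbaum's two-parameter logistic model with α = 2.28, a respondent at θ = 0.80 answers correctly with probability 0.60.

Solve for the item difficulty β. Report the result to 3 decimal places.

P(θ) = 1 / (1 + exp(−α(θ − β)))
logit(0.60) = ln(0.60/0.40) = 0.4055
β = θ − logit/(α) = 0.80 − 0.4055/2.2800 = 0.6222

0.622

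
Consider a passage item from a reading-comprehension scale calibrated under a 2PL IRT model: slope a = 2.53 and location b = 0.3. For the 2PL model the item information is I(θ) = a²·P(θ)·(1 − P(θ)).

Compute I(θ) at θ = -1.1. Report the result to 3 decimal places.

0.175

P = 1/(1+e^{3.5420}) = 0.0281
P(1−P) = 0.0281 × 0.9719 = 0.0273
I = a² × P(1−P) = 2.53² × 0.0273 = 0.17506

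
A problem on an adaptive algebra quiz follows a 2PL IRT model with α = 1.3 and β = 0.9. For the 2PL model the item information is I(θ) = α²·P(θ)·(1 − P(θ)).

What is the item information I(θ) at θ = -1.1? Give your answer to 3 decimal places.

0.109

P = 1/(1+e^{2.6000}) = 0.0691
P(1−P) = 0.0691 × 0.9309 = 0.0644
I = α² × P(1−P) = 1.3² × 0.0644 = 0.10877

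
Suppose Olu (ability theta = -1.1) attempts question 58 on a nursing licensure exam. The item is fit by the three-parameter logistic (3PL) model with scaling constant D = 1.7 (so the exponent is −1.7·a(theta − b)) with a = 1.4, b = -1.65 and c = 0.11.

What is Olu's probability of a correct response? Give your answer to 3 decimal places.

0.811

P(theta) = c + (1 − c) · 1 / (1 + exp(−D·a(theta − b)))
Exponent: 1.7 × 1.4 × (-1.1 − (-1.65)) = 1.3090
1/(1 + e^{-1.3090}) = 0.7873
P = 0.11 + 0.89 × 0.7873 = 0.8107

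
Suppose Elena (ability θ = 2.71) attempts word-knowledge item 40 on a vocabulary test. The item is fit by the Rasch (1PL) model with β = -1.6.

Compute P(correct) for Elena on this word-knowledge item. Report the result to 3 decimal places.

0.987

P(θ) = 1 / (1 + exp(−(θ − β)))
Exponent: (2.71 − (-1.6)) = 4.3100
1/(1 + e^{-4.3100}) = 0.9867
P = 0.9867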